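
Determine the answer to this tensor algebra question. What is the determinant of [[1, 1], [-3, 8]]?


For a 2x2 matrix [[a, b], [c, d]], det = a*d - b*c.
a = 1, b = 1, c = -3, d = 8
a*d = 1 * 8 = 8
b*c = 1 * -3 = -3
det = 8 - -3 = 11

11


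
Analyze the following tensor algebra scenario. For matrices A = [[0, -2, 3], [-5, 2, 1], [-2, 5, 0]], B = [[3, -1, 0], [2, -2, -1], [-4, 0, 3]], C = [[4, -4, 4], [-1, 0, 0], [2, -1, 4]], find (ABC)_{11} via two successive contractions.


(ABC)_{11} = sum_m (AB)_{1m} C_{m1}. First compute row 1 of AB.
(AB)_{11} = 0*3 + -2*2 + 3*-4 = -16
(AB)_{12} = 0*-1 + -2*-2 + 3*0 = 4
(AB)_{13} = 0*0 + -2*-1 + 3*3 = 11
Now contract with column 1 of C:
(AB)_{11} * C_{11} = -16 * 4 = -64
(AB)_{12} * C_{21} = 4 * -1 = -4
(AB)_{13} * C_{31} = 11 * 2 = 22
(ABC)_{11} = -64 + -4 + 22 = -46

-46


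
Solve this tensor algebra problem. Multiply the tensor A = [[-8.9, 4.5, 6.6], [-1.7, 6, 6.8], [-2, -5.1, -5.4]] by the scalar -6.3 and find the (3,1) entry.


Scalar multiplication: (cA)_{ij} = c * A_{ij}.
c = -6.3
A_{31} = -2
(cA)_{31} = -6.3 * -2 = 12.6

12.6


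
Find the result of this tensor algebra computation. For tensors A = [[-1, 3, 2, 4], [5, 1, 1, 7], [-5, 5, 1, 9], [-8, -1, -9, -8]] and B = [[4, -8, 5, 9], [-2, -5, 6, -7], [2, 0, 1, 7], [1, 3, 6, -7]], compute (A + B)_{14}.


Tensor addition is component-wise: (A + B)_{ij} = A_{ij} + B_{ij}.
A_{14} = 4
B_{14} = 9
(A + B)_{14} = 4 + 9 = 13

13


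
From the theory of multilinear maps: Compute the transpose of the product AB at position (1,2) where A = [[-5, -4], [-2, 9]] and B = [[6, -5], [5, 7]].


(AB)^T_{ij} = (AB)_{ji} = sum_k A_{jk} B_{ki}.
For i=1, j=2 we need (AB)_{21}:
A_{21} * B_{11} = -2 * 6 = -12
A_{22} * B_{21} = 9 * 5 = 45
Sum = -12 + 45 = 33

33


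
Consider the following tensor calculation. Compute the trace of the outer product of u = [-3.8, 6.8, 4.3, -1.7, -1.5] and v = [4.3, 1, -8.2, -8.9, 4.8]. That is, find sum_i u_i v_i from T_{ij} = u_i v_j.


The outer product gives T_{ij} = u_i v_j.
The trace (contraction) is Tr(T) = sum_i T_{ii} = sum_i u_i v_i.
Diagonal entries:
T_{11} = u_1 * v_1 = -3.8 * 4.3 = -16.34
T_{22} = u_2 * v_2 = 6.8 * 1 = 6.8
T_{33} = u_3 * v_3 = 4.3 * -8.2 = -35.26
T_{44} = u_4 * v_4 = -1.7 * -8.9 = 15.13
T_{55} = u_5 * v_5 = -1.5 * 4.8 = -7.2
Tr(T) = -16.34 + 6.8 + -35.26 + 15.13 + -7.2 = -36.87

-36.87


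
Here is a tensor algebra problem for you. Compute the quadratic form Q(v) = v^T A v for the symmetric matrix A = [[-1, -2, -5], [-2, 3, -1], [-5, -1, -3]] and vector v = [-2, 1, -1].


First compute Av:
(Av)_1 = -1*-2 + -2*1 + -5*-1 = 5
(Av)_2 = -2*-2 + 3*1 + -1*-1 = 8
(Av)_3 = -5*-2 + -1*1 + -3*-1 = 12
Av = [5, 8, 12]
Then v^T (Av) = -2*5 + 1*8 + -1*12
= -10 + 8 + -12 = -14

-14


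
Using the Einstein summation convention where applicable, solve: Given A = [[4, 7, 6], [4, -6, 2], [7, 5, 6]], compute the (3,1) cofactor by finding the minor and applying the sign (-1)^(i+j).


To find cofactor C_{31}, delete row 3 and column 1.
The resulting 2x2 submatrix is: [[7, 6], [-6, 2]]
Minor M_{31} = 7*2 - 6*-6
  = 14 - -36 = 50
Sign = (-1)^(3+1) = (-1)^4 = 1
Cofactor C_{31} = 1 * 50 = 50

50


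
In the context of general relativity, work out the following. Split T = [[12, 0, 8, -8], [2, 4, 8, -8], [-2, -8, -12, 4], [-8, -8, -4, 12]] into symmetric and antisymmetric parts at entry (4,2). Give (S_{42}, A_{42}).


T_{42} = -8
T_{24} = -8
S_{42} = (-8 + -8)/2 = -16/2 = -8
A_{42} = (-8 - -8)/2 = 0/2 = 0
Check: S + A = -8 + 0 = -8 = T_{42}.

(-8, 0)


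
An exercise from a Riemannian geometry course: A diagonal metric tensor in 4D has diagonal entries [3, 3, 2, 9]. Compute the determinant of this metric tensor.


For a diagonal metric, the determinant is the product of diagonal entries.
Diagonal entries: 3, 3, 2, 9
det(g) = 3 * 3 * 2 * 9 = 162

162


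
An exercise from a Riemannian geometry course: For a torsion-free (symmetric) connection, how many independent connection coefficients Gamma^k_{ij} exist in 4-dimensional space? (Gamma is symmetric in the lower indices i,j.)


Christoffel symbols Gamma^k_{ij} are symmetric in i,j, so there are d * d(d+1)/2 independent symbols.
d = 4
d(d+1)/2 = 4 * 5 / 2 = 10
Total = 4 * 10 = 40

40


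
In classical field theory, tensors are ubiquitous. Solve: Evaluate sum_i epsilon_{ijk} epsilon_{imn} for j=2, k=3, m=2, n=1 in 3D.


Using the identity: epsilon_{ijk} epsilon_{imn} = delta_{jm} delta_{kn} - delta_{jn} delta_{km}.
delta_{22} = 1
delta_{31} = 0
delta_{21} = 0
delta_{32} = 0
Result = 1 * 0 - 0 * 0 = 0 - 0 = 0

0


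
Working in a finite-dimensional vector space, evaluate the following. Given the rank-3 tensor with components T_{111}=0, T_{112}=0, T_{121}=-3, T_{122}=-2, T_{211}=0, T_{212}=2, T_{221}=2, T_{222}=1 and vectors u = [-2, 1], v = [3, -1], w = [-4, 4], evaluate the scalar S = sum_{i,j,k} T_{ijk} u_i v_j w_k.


S = sum over i,j,k of T_{ijk} u_i v_j w_k. Expanding all 8 terms:
T_{111}*u_1*v_1*w_1 = 0*-2*3*-4 = 0  (running total: 0)
T_{112}*u_1*v_1*w_2 = 0*-2*3*4 = 0  (running total: 0)
T_{121}*u_1*v_2*w_1 = -3*-2*-1*-4 = 24  (running total: 24)
T_{122}*u_1*v_2*w_2 = -2*-2*-1*4 = -16  (running total: 8)
T_{211}*u_2*v_1*w_1 = 0*1*3*-4 = 0  (running total: 8)
T_{212}*u_2*v_1*w_2 = 2*1*3*4 = 24  (running total: 32)
T_{221}*u_2*v_2*w_1 = 2*1*-1*-4 = 8  (running total: 40)
T_{222}*u_2*v_2*w_2 = 1*1*-1*4 = -4  (running total: 36)
S = 36

36


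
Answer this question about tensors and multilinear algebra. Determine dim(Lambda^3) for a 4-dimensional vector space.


The dimension of the space of p-forms on an n-dimensional space is C(n, p).
n = 4, p = 3
C(4, 3) = 4! / (3! * 1!) = 4

4


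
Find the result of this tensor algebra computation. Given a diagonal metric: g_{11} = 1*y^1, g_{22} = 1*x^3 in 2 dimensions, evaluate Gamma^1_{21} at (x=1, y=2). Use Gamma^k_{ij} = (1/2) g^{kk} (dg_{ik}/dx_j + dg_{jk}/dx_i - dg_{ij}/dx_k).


For a diagonal metric, Gamma^k_{ij} = (1/2) g^{kk} (dg_{ik}/dx_j + dg_{jk}/dx_i - dg_{ij}/dx_k).
The metric is diagonal, so g_{ab} = 0 for a != b.
At the given point: g_{11} = 2, g_{22} = 1
g^{11} = 1/2
dg_{21}/dx_1 = 0 (off-diagonal)
dg_{11}/dx_2 = dg_{11}/dx_2 = 1
dg_{21}/dx_1 = 0 (off-diagonal)
Numerator = 0 + 1 - 0 = 1
Gamma^1_{21} = 1 / (2 * 2) = 1/4

1/4


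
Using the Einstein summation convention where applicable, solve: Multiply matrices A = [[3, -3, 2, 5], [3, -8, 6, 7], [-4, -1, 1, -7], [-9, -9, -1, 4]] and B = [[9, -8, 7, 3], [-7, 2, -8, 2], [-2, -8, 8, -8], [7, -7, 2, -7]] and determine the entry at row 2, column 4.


(AB)_{ij} = sum_k A_{ik} B_{kj}.
For i=2, j=4:
A_{21} * B_{14} = 3 * 3 = 9
A_{22} * B_{24} = -8 * 2 = -16
A_{23} * B_{34} = 6 * -8 = -48
A_{24} * B_{44} = 7 * -7 = -49
Sum = 9 + -16 + -48 + -49 = -104

-104


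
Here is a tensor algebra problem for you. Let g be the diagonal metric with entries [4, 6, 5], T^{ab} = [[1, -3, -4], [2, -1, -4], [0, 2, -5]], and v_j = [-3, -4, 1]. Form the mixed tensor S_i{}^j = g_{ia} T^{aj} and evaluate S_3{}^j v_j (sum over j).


Step 1: lower the first index. For a diagonal metric, g_{ia} T^{aj} = g_{ii} T^{ij} (no sum on i).
g_{33} = 5
S_3{}^1 = 5 * T^{31} = 5 * 0 = 0
S_3{}^2 = 5 * T^{32} = 5 * 2 = 10
S_3{}^3 = 5 * T^{33} = 5 * -5 = -25
Step 2: contract S_3{}^j with v_j.
S_3{}^1 * v_1 = 0 * -3 = 0
S_3{}^2 * v_2 = 10 * -4 = -40
S_3{}^3 * v_3 = -25 * 1 = -25
Result = 0 + -40 + -25 = -65

-65


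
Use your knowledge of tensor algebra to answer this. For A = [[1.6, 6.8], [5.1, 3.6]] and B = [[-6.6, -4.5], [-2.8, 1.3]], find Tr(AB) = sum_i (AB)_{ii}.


Tr(AB) = sum_i (AB)_{ii} where (AB)_{ii} = sum_k A_{ik} B_{ki}.
(AB)_{11} = 1.6*-6.6 + 6.8*-2.8 = -29.6
(AB)_{22} = 5.1*-4.5 + 3.6*1.3 = -18.27
Tr(AB) = -29.6 + -18.27 = -47.87

-47.87


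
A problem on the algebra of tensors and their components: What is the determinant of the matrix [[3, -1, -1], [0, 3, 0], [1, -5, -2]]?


Expanding along the first row, det(A) = a11*M_11 - a12*M_12 + a13*M_13, where M_1j is the (1,j) minor.
Minor M_11 = 3*-2 - 0*-5 = -6
Minor M_12 = 0*-2 - 0*1 = 0
Minor M_13 = 0*-5 - 3*1 = -3
det = 3*(-6) - -1*(0) + -1*(-3)
    = -18 - 0 + 3
    = -15

-15


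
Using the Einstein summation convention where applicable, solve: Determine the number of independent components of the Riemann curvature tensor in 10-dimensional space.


The Riemann tensor in d dimensions has d^2(d^2 - 1)/12 independent components.
d = 10, so d^2 = 100
d^2 - 1 = 99
d^2(d^2 - 1) = 100 * 99 = 9900
Divide by 12: 9900 / 12 = 825

825


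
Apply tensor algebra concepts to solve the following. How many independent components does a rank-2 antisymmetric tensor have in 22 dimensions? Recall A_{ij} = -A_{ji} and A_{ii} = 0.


An antisymmetric rank-2 tensor satisfies A_{ij} = -A_{ji}, so diagonal entries are zero.
The independent components are the upper-triangular entries: C(n, 2) = n(n-1)/2.
n = 22
C(22, 2) = 22 * 21 / 2 = 462 / 2 = 231

231


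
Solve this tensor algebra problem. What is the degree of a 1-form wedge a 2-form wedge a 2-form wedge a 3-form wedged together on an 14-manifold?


The degree of a wedge product is the sum of the degrees of the individual forms.
Degrees: 1, 2, 2, 3
Total degree = 1 + 2 + 2 + 3 = 8

8


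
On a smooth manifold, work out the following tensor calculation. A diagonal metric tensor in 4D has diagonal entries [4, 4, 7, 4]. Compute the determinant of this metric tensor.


For a diagonal metric, the determinant is the product of diagonal entries.
Diagonal entries: 4, 4, 7, 4
det(g) = 4 * 4 * 7 * 4 = 448

448


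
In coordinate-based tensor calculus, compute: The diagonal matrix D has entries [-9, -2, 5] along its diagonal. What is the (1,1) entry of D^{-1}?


For a diagonal matrix, the inverse has entries (D^{-1})_{ii} = 1/d_{ii}.
The diagonal entries are: d_{11} = -9, d_{22} = -2, d_{33} = 5
We need (D^{-1})_{11} = 1/d_{11} = 1/-9 = -1/9

-1/9


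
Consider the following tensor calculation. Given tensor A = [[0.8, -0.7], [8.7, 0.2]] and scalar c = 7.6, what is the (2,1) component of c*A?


Scalar multiplication: (cA)_{ij} = c * A_{ij}.
c = 7.6
A_{21} = 8.7
(cA)_{21} = 7.6 * 8.7 = 66.12

66.12


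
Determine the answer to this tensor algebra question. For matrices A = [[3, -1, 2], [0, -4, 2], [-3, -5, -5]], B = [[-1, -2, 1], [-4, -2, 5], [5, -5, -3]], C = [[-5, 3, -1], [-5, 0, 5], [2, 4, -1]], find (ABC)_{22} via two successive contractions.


(ABC)_{22} = sum_m (AB)_{2m} C_{m2}. First compute row 2 of AB.
(AB)_{21} = 0*-1 + -4*-4 + 2*5 = 26
(AB)_{22} = 0*-2 + -4*-2 + 2*-5 = -2
(AB)_{23} = 0*1 + -4*5 + 2*-3 = -26
Now contract with column 2 of C:
(AB)_{21} * C_{12} = 26 * 3 = 78
(AB)_{22} * C_{22} = -2 * 0 = 0
(AB)_{23} * C_{32} = -26 * 4 = -104
(ABC)_{22} = 78 + 0 + -104 = -26

-26


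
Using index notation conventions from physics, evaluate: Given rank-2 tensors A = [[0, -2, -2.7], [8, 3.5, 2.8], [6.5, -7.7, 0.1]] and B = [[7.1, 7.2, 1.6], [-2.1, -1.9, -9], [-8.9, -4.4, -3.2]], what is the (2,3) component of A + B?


Tensor addition is component-wise: (A + B)_{ij} = A_{ij} + B_{ij}.
A_{23} = 2.8
B_{23} = -9
(A + B)_{23} = 2.8 + -9 = -6.2

-6.2


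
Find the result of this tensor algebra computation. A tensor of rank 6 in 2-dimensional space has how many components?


The number of components of a rank-r tensor in d dimensions is d^r.
Here d = 2 and r = 6.
2^6 = 64

64


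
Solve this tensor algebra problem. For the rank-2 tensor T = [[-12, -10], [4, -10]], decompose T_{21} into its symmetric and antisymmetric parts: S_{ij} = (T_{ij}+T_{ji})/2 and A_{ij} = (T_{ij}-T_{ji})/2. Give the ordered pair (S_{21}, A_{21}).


T_{21} = 4
T_{12} = -10
S_{21} = (4 + -10)/2 = -6/2 = -3
A_{21} = (4 - -10)/2 = 14/2 = 7
Check: S + A = -3 + 7 = 4 = T_{21}.

(-3, 7)


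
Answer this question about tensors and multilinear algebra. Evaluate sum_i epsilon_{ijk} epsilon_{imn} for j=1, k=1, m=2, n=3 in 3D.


Using the identity: epsilon_{ijk} epsilon_{imn} = delta_{jm} delta_{kn} - delta_{jn} delta_{km}.
delta_{12} = 0
delta_{13} = 0
delta_{13} = 0
delta_{12} = 0
Result = 0 * 0 - 0 * 0 = 0 - 0 = 0

0


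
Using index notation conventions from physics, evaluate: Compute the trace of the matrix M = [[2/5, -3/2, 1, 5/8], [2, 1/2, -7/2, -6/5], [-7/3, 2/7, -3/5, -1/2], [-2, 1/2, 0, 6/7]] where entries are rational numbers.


The trace is the sum of diagonal entries.
Diagonal: M[1,1] = 2/5, M[2,2] = 1/2, M[3,3] = -3/5, M[4,4] = 6/7
Tr(M) = 2/5 + 1/2 + -3/5 + 6/7
Computing step by step:
After adding M[1,1]: 2/5
After adding M[2,2]: 9/10
After adding M[3,3]: 3/10
After adding M[4,4]: 81/70
Tr(M) = 81/70

81/70


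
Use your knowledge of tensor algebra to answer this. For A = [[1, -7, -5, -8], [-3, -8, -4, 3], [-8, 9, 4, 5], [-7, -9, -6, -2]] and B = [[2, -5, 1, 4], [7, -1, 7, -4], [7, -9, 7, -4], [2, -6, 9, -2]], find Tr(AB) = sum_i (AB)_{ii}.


Tr(AB) = sum_i (AB)_{ii} where (AB)_{ii} = sum_k A_{ik} B_{ki}.
(AB)_{11} = 1*2 + -7*7 + -5*7 + -8*2 = -98
(AB)_{22} = -3*-5 + -8*-1 + -4*-9 + 3*-6 = 41
(AB)_{33} = -8*1 + 9*7 + 4*7 + 5*9 = 128
(AB)_{44} = -7*4 + -9*-4 + -6*-4 + -2*-2 = 36
Tr(AB) = -98 + 41 + 128 + 36 = 107

107


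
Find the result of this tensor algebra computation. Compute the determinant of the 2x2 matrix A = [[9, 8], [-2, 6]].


For a 2x2 matrix [[a, b], [c, d]], det = a*d - b*c.
a = 9, b = 8, c = -2, d = 6
a*d = 9 * 6 = 54
b*c = 8 * -2 = -16
det = 54 - -16 = 70

70


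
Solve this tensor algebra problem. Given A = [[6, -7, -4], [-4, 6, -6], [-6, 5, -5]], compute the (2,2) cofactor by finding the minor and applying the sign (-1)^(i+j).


To find cofactor C_{22}, delete row 2 and column 2.
The resulting 2x2 submatrix is: [[6, -4], [-6, -5]]
Minor M_{22} = 6*-5 - -4*-6
  = -30 - 24 = -54
Sign = (-1)^(2+2) = (-1)^4 = 1
Cofactor C_{22} = 1 * -54 = -54

-54


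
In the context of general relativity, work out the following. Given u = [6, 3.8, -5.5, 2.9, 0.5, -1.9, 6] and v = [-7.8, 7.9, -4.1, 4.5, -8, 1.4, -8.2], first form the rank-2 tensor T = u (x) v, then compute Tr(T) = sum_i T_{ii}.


The outer product gives T_{ij} = u_i v_j.
The trace (contraction) is Tr(T) = sum_i T_{ii} = sum_i u_i v_i.
Diagonal entries:
T_{11} = u_1 * v_1 = 6 * -7.8 = -46.8
T_{22} = u_2 * v_2 = 3.8 * 7.9 = 30.02
T_{33} = u_3 * v_3 = -5.5 * -4.1 = 22.55
T_{44} = u_4 * v_4 = 2.9 * 4.5 = 13.05
T_{55} = u_5 * v_5 = 0.5 * -8 = -4
T_{66} = u_6 * v_6 = -1.9 * 1.4 = -2.66
T_{77} = u_7 * v_7 = 6 * -8.2 = -49.2
Tr(T) = -46.8 + 30.02 + 22.55 + 13.05 + -4 + -2.66 + -49.2 = -37.04

-37.04


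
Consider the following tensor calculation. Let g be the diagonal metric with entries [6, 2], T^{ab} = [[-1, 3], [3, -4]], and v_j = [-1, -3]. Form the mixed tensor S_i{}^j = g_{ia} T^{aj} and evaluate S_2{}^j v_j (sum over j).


Step 1: lower the first index. For a diagonal metric, g_{ia} T^{aj} = g_{ii} T^{ij} (no sum on i).
g_{22} = 2
S_2{}^1 = 2 * T^{21} = 2 * 3 = 6
S_2{}^2 = 2 * T^{22} = 2 * -4 = -8
Step 2: contract S_2{}^j with v_j.
S_2{}^1 * v_1 = 6 * -1 = -6
S_2{}^2 * v_2 = -8 * -3 = 24
Result = -6 + 24 = 18

18


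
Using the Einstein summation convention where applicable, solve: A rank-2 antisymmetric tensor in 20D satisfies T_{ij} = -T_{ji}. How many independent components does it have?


An antisymmetric rank-2 tensor satisfies A_{ij} = -A_{ji}, so diagonal entries are zero.
The independent components are the upper-triangular entries: C(n, 2) = n(n-1)/2.
n = 20
C(20, 2) = 20 * 19 / 2 = 380 / 2 = 190

190


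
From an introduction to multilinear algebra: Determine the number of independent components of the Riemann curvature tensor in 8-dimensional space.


The Riemann tensor in d dimensions has d^2(d^2 - 1)/12 independent components.
d = 8, so d^2 = 64
d^2 - 1 = 63
d^2(d^2 - 1) = 64 * 63 = 4032
Divide by 12: 4032 / 12 = 336

336


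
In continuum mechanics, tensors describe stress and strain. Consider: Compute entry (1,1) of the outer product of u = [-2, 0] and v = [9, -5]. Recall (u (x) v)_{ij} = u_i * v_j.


The outer product entry T_{ij} = u_i * v_j.
We need i=1, j=1.
u_1 = -2, v_1 = 9
T_{1,1} = -2 * 9 = -18

-18


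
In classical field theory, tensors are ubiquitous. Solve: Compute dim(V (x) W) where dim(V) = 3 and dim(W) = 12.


The dimension of a tensor product is the product of dimensions.
dim(V) = 3, dim(W) = 12
dim(V (x) W) = 3 * 12 = 36

36


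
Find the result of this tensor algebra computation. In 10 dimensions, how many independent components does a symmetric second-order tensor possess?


A symmetric rank-2 tensor in d dimensions has d(d+1)/2 independent components.
d = 10
d(d+1)/2 = 10 * 11 / 2 = 110 / 2 = 55

55


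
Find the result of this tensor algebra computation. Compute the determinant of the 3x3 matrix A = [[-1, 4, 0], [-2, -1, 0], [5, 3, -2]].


Expanding along the first row, det(A) = a11*M_11 - a12*M_12 + a13*M_13, where M_1j is the (1,j) minor.
Minor M_11 = -1*-2 - 0*3 = 2
Minor M_12 = -2*-2 - 0*5 = 4
Minor M_13 = -2*3 - -1*5 = -1
det = -1*(2) - 4*(4) + 0*(-1)
    = -2 - 16 + 0
    = -18

-18


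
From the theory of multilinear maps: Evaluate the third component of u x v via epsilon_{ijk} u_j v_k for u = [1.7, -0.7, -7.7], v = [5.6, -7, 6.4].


(u x v)_3 = sum_{j,k} epsilon_{3jk} u_j v_k. Only permutations of (1,2,3) contribute; the two non-zero terms are:
eps_{312} u_1 v_2 = 1 * 1.7 * -7 = -11.9
eps_{321} u_2 v_1 = -1 * -0.7 * 5.6 = 3.92
(u x v)_3 = -7.98

-7.98


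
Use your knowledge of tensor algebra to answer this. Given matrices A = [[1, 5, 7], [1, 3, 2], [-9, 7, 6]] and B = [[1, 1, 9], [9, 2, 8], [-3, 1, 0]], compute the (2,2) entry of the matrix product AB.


(AB)_{ij} = sum_k A_{ik} B_{kj}.
For i=2, j=2:
A_{21} * B_{12} = 1 * 1 = 1
A_{22} * B_{22} = 3 * 2 = 6
A_{23} * B_{32} = 2 * 1 = 2
Sum = 1 + 6 + 2 = 9

9


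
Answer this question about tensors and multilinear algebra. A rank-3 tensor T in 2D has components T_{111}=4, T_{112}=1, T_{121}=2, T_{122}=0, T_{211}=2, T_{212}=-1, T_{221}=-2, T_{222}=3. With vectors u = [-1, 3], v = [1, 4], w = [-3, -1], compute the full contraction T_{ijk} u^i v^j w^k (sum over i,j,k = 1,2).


S = sum over i,j,k of T_{ijk} u_i v_j w_k. Expanding all 8 terms:
T_{111}*u_1*v_1*w_1 = 4*-1*1*-3 = 12  (running total: 12)
T_{112}*u_1*v_1*w_2 = 1*-1*1*-1 = 1  (running total: 13)
T_{121}*u_1*v_2*w_1 = 2*-1*4*-3 = 24  (running total: 37)
T_{122}*u_1*v_2*w_2 = 0*-1*4*-1 = 0  (running total: 37)
T_{211}*u_2*v_1*w_1 = 2*3*1*-3 = -18  (running total: 19)
T_{212}*u_2*v_1*w_2 = -1*3*1*-1 = 3  (running total: 22)
T_{221}*u_2*v_2*w_1 = -2*3*4*-3 = 72  (running total: 94)
T_{222}*u_2*v_2*w_2 = 3*3*4*-1 = -36  (running total: 58)
S = 58

58


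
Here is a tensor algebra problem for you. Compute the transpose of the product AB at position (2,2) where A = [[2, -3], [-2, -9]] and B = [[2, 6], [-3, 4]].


(AB)^T_{ij} = (AB)_{ji} = sum_k A_{jk} B_{ki}.
For i=2, j=2 we need (AB)_{22}:
A_{21} * B_{12} = -2 * 6 = -12
A_{22} * B_{22} = -9 * 4 = -36
Sum = -12 + -36 = -48

-48


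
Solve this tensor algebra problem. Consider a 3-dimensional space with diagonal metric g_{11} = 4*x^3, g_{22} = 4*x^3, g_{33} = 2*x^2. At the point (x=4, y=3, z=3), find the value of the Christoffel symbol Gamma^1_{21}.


For a diagonal metric, Gamma^k_{ij} = (1/2) g^{kk} (dg_{ik}/dx_j + dg_{jk}/dx_i - dg_{ij}/dx_k).
The metric is diagonal, so g_{ab} = 0 for a != b.
At the given point: g_{11} = 256, g_{22} = 256, g_{33} = 32
g^{11} = 1/256
dg_{21}/dx_1 = 0 (off-diagonal)
dg_{11}/dx_2 = dg_{11}/dx_2 = 0
dg_{21}/dx_1 = 0 (off-diagonal)
Numerator = 0 + 0 - 0 = 0
Gamma^1_{21} = 0 / (2 * 256) = 0

0


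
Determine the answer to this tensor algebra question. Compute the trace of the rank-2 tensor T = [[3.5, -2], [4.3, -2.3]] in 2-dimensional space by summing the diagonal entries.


The contraction (trace) of a rank-2 tensor is the sum of its diagonal elements.
Diagonal entries: A[1,1] = 3.5, A[2,2] = -2.3
Tr(A) = 3.5 + -2.3 = 1.2

1.2


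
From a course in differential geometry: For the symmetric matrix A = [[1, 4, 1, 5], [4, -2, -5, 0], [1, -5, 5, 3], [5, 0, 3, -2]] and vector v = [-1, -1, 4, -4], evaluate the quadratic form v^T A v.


First compute Av:
(Av)_1 = 1*-1 + 4*-1 + 1*4 + 5*-4 = -21
(Av)_2 = 4*-1 + -2*-1 + -5*4 + 0*-4 = -22
(Av)_3 = 1*-1 + -5*-1 + 5*4 + 3*-4 = 12
(Av)_4 = 5*-1 + 0*-1 + 3*4 + -2*-4 = 15
Av = [-21, -22, 12, 15]
Then v^T (Av) = -1*-21 + -1*-22 + 4*12 + -4*15
= 21 + 22 + 48 + -60 = 31

31


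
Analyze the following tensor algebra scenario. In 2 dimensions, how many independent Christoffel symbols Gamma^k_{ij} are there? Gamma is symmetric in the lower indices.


Christoffel symbols Gamma^k_{ij} are symmetric in i,j, so there are d * d(d+1)/2 independent symbols.
d = 2
d(d+1)/2 = 2 * 3 / 2 = 3
Total = 2 * 3 = 6

6


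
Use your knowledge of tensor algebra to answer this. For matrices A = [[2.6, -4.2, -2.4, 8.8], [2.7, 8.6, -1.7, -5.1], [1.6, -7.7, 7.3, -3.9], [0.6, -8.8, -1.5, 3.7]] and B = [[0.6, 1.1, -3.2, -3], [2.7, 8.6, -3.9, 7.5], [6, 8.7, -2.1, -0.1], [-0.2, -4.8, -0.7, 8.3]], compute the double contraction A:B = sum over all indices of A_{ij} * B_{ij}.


A:B = sum over all i,j of A_{ij} * B_{ij}.
Row 1: 2.6*0.6=1.56, -4.2*1.1=-4.62, -2.4*-3.2=7.68, 8.8*-3=-26.4 => row sum = -21.78
Row 2: 2.7*2.7=7.29, 8.6*8.6=73.96, -1.7*-3.9=6.63, -5.1*7.5=-38.25 => row sum = 49.63
Row 3: 1.6*6=9.6, -7.7*8.7=-66.99, 7.3*-2.1=-15.33, -3.9*-0.1=0.39 => row sum = -72.33
Row 4: 0.6*-0.2=-0.12, -8.8*-4.8=42.24, -1.5*-0.7=1.05, 3.7*8.3=30.71 => row sum = 73.88
Total = -21.78 + 49.63 + -72.33 + 73.88 = 29.4

29.4


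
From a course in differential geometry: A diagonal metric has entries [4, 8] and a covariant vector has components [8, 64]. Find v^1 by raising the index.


To raise an index with a diagonal metric: v^i = v_i / g_{ii}.
For index 1: v_1 = 8, g_{11} = 4
v^1 = 8 / 4 = 2

2


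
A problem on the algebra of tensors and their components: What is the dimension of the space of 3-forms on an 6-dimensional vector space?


The dimension of the space of p-forms on an n-dimensional space is C(n, p).
n = 6, p = 3
C(6, 3) = 6! / (3! * 3!) = 20

20


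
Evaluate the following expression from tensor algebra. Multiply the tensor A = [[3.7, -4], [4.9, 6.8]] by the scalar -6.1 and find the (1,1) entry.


Scalar multiplication: (cA)_{ij} = c * A_{ij}.
c = -6.1
A_{11} = 3.7
(cA)_{11} = -6.1 * 3.7 = -22.57

-22.57


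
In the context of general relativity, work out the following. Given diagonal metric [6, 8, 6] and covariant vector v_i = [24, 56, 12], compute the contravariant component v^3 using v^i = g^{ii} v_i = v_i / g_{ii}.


To raise an index with a diagonal metric: v^i = v_i / g_{ii}.
For index 3: v_3 = 12, g_{33} = 6
v^3 = 12 / 6 = 2

2


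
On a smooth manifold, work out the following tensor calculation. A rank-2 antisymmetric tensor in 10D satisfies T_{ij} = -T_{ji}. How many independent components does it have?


An antisymmetric rank-2 tensor satisfies A_{ij} = -A_{ji}, so diagonal entries are zero.
The independent components are the upper-triangular entries: C(n, 2) = n(n-1)/2.
n = 10
C(10, 2) = 10 * 9 / 2 = 90 / 2 = 45

45


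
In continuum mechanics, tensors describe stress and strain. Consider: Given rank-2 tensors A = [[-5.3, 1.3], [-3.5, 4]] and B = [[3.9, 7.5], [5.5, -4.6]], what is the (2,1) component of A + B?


Tensor addition is component-wise: (A + B)_{ij} = A_{ij} + B_{ij}.
A_{21} = -3.5
B_{21} = 5.5
(A + B)_{21} = -3.5 + 5.5 = 2

2


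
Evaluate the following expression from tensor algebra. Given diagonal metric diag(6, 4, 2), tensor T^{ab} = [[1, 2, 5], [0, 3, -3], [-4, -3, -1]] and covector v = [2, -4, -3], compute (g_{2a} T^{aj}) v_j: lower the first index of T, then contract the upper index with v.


Step 1: lower the first index. For a diagonal metric, g_{ia} T^{aj} = g_{ii} T^{ij} (no sum on i).
g_{22} = 4
S_2{}^1 = 4 * T^{21} = 4 * 0 = 0
S_2{}^2 = 4 * T^{22} = 4 * 3 = 12
S_2{}^3 = 4 * T^{23} = 4 * -3 = -12
Step 2: contract S_2{}^j with v_j.
S_2{}^1 * v_1 = 0 * 2 = 0
S_2{}^2 * v_2 = 12 * -4 = -48
S_2{}^3 * v_3 = -12 * -3 = 36
Result = 0 + -48 + 36 = -12

-12


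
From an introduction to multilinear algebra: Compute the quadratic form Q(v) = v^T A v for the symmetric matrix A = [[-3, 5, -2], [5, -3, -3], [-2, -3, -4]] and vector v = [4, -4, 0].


First compute Av:
(Av)_1 = -3*4 + 5*-4 + -2*0 = -32
(Av)_2 = 5*4 + -3*-4 + -3*0 = 32
(Av)_3 = -2*4 + -3*-4 + -4*0 = 4
Av = [-32, 32, 4]
Then v^T (Av) = 4*-32 + -4*32 + 0*4
= -128 + -128 + 0 = -256

-256


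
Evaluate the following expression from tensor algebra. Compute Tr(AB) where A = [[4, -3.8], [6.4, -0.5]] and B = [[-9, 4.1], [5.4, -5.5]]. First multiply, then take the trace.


Tr(AB) = sum_i (AB)_{ii} where (AB)_{ii} = sum_k A_{ik} B_{ki}.
(AB)_{11} = 4*-9 + -3.8*5.4 = -56.52
(AB)_{22} = 6.4*4.1 + -0.5*-5.5 = 28.99
Tr(AB) = -56.52 + 28.99 = -27.53

-27.53


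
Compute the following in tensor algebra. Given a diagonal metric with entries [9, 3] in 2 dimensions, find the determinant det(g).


For a diagonal metric, the determinant is the product of diagonal entries.
Diagonal entries: 9, 3
det(g) = 9 * 3 = 27

27


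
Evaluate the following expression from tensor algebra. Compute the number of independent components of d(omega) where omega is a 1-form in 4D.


The exterior derivative of a p-form is a (p+1)-form.
Its number of independent components is C(n, p+1).
n = 4, p+1 = 2
C(4, 2) = 6

6


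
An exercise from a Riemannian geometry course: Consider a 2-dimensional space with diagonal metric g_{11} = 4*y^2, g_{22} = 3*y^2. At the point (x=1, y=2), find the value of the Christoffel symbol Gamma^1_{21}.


For a diagonal metric, Gamma^k_{ij} = (1/2) g^{kk} (dg_{ik}/dx_j + dg_{jk}/dx_i - dg_{ij}/dx_k).
The metric is diagonal, so g_{ab} = 0 for a != b.
At the given point: g_{11} = 16, g_{22} = 12
g^{11} = 1/16
dg_{21}/dx_1 = 0 (off-diagonal)
dg_{11}/dx_2 = dg_{11}/dx_2 = 16
dg_{21}/dx_1 = 0 (off-diagonal)
Numerator = 0 + 16 - 0 = 16
Gamma^1_{21} = 16 / (2 * 16) = 1/2

1/2


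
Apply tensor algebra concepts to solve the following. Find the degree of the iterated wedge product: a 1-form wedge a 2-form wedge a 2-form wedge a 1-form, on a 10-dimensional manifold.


The degree of a wedge product is the sum of the degrees of the individual forms.
Degrees: 1, 2, 2, 1
Total degree = 1 + 2 + 2 + 1 = 6

6


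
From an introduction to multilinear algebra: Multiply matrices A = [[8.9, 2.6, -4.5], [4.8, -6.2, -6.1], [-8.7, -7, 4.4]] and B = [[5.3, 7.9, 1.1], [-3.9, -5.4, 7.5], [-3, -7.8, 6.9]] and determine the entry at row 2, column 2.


(AB)_{ij} = sum_k A_{ik} B_{kj}.
For i=2, j=2:
A_{21} * B_{12} = 4.8 * 7.9 = 37.92
A_{22} * B_{22} = -6.2 * -5.4 = 33.48
A_{23} * B_{32} = -6.1 * -7.8 = 47.58
Sum = 37.92 + 33.48 + 47.58 = 118.98

118.98


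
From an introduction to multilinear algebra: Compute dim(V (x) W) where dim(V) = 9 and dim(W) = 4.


The dimension of a tensor product is the product of dimensions.
dim(V) = 9, dim(W) = 4
dim(V (x) W) = 9 * 4 = 36

36


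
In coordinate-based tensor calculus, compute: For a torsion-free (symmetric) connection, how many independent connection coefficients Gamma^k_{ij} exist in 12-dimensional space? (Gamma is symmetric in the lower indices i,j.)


Christoffel symbols Gamma^k_{ij} are symmetric in i,j, so there are d * d(d+1)/2 independent symbols.
d = 12
d(d+1)/2 = 12 * 13 / 2 = 78
Total = 12 * 78 = 936

936


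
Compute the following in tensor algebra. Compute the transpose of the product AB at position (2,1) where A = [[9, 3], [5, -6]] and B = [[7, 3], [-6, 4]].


(AB)^T_{ij} = (AB)_{ji} = sum_k A_{jk} B_{ki}.
For i=2, j=1 we need (AB)_{12}:
A_{11} * B_{12} = 9 * 3 = 27
A_{12} * B_{22} = 3 * 4 = 12
Sum = 27 + 12 = 39

39


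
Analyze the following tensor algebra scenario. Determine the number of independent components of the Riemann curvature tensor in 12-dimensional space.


The Riemann tensor in d dimensions has d^2(d^2 - 1)/12 independent components.
d = 12, so d^2 = 144
d^2 - 1 = 143
d^2(d^2 - 1) = 144 * 143 = 20592
Divide by 12: 20592 / 12 = 1716

1716


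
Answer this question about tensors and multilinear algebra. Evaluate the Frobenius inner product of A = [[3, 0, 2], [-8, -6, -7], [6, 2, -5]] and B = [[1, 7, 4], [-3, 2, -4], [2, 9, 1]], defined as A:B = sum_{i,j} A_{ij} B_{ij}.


A:B = sum over all i,j of A_{ij} * B_{ij}.
Row 1: 3*1=3, 0*7=0, 2*4=8 => row sum = 11
Row 2: -8*-3=24, -6*2=-12, -7*-4=28 => row sum = 40
Row 3: 6*2=12, 2*9=18, -5*1=-5 => row sum = 25
Total = 11 + 40 + 25 = 76

76


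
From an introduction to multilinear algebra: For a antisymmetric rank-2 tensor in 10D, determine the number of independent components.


A antisymmetric rank-2 tensor in d dimensions has d(d-1)/2 independent components.
d = 10
d(d-1)/2 = 10 * 9 / 2 = 90 / 2 = 45

45


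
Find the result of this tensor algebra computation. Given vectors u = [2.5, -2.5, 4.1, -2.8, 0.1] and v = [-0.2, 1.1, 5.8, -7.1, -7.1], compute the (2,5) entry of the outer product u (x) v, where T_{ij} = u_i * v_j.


The outer product entry T_{ij} = u_i * v_j.
We need i=2, j=5.
u_2 = -2.5, v_5 = -7.1
T_{2,5} = -2.5 * -7.1 = 17.75

17.75


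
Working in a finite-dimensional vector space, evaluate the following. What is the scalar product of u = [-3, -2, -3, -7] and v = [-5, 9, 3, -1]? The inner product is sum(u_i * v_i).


The inner product u . v = sum of u_i * v_i.
Term-by-term: -3 * -5, -2 * 9, -3 * 3, -7 * -1
Products: 15, -18, -9, 7
Sum = 15 + -18 + -9 + 7 = -5

-5


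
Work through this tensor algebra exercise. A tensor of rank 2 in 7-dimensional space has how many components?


The number of components of a rank-r tensor in d dimensions is d^r.
Here d = 7 and r = 2.
7^2 = 49

49


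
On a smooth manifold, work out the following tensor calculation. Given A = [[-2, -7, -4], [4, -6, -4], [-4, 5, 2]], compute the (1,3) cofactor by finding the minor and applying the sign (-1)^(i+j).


To find cofactor C_{13}, delete row 1 and column 3.
The resulting 2x2 submatrix is: [[4, -6], [-4, 5]]
Minor M_{13} = 4*5 - -6*-4
  = 20 - 24 = -4
Sign = (-1)^(1+3) = (-1)^4 = 1
Cofactor C_{13} = 1 * -4 = -4

-4


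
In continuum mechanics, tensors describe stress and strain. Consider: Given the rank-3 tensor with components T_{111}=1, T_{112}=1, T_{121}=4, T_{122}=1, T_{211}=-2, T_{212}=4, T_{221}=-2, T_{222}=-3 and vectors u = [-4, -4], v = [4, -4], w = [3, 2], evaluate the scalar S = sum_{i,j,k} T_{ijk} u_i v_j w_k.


S = sum over i,j,k of T_{ijk} u_i v_j w_k. Expanding all 8 terms:
T_{111}*u_1*v_1*w_1 = 1*-4*4*3 = -48  (running total: -48)
T_{112}*u_1*v_1*w_2 = 1*-4*4*2 = -32  (running total: -80)
T_{121}*u_1*v_2*w_1 = 4*-4*-4*3 = 192  (running total: 112)
T_{122}*u_1*v_2*w_2 = 1*-4*-4*2 = 32  (running total: 144)
T_{211}*u_2*v_1*w_1 = -2*-4*4*3 = 96  (running total: 240)
T_{212}*u_2*v_1*w_2 = 4*-4*4*2 = -128  (running total: 112)
T_{221}*u_2*v_2*w_1 = -2*-4*-4*3 = -96  (running total: 16)
T_{222}*u_2*v_2*w_2 = -3*-4*-4*2 = -96  (running total: -80)
S = -80

-80


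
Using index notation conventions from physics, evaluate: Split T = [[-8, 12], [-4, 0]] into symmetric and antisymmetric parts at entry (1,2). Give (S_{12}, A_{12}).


T_{12} = 12
T_{21} = -4
S_{12} = (12 + -4)/2 = 8/2 = 4
A_{12} = (12 - -4)/2 = 16/2 = 8
Check: S + A = 4 + 8 = 12 = T_{12}.

(4, 8)


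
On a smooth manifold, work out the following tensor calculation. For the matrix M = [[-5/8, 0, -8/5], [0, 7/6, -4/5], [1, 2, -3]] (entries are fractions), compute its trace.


The trace is the sum of diagonal entries.
Diagonal: M[1,1] = -5/8, M[2,2] = 7/6, M[3,3] = -3
Tr(M) = -5/8 + 7/6 + -3
Computing step by step:
After adding M[1,1]: -5/8
After adding M[2,2]: 13/24
After adding M[3,3]: -59/24
Tr(M) = -59/24

-59/24


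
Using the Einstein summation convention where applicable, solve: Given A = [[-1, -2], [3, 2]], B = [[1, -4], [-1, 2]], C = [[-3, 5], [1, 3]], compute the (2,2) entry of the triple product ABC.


(ABC)_{22} = sum_m (AB)_{2m} C_{m2}. First compute row 2 of AB.
(AB)_{21} = 3*1 + 2*-1 = 1
(AB)_{22} = 3*-4 + 2*2 = -8
Now contract with column 2 of C:
(AB)_{21} * C_{12} = 1 * 5 = 5
(AB)_{22} * C_{22} = -8 * 3 = -24
(ABC)_{22} = 5 + -24 = -19

-19


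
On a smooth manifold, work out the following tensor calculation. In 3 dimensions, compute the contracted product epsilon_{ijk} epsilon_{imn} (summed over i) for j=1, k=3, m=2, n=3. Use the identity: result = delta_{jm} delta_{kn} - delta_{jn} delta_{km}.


Using the identity: epsilon_{ijk} epsilon_{imn} = delta_{jm} delta_{kn} - delta_{jn} delta_{km}.
delta_{12} = 0
delta_{33} = 1
delta_{13} = 0
delta_{32} = 0
Result = 0 * 1 - 0 * 0 = 0 - 0 = 0

0


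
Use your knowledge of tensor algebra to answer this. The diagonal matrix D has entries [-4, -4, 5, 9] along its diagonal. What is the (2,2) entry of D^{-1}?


For a diagonal matrix, the inverse has entries (D^{-1})_{ii} = 1/d_{ii}.
The diagonal entries are: d_{11} = -4, d_{22} = -4, d_{33} = 5, d_{44} = 9
We need (D^{-1})_{22} = 1/d_{22} = 1/-4 = -1/4

-1/4


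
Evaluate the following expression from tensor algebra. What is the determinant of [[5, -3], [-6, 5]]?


For a 2x2 matrix [[a, b], [c, d]], det = a*d - b*c.
a = 5, b = -3, c = -6, d = 5
a*d = 5 * 5 = 25
b*c = -3 * -6 = 18
det = 25 - 18 = 7

7


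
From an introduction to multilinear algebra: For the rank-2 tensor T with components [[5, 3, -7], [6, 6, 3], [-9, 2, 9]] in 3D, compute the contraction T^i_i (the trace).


The contraction (trace) of a rank-2 tensor is the sum of its diagonal elements.
Diagonal entries: A[1,1] = 5, A[2,2] = 6, A[3,3] = 9
Tr(A) = 5 + 6 + 9 = 20

20


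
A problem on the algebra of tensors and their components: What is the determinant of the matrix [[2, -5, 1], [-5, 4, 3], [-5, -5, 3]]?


Expanding along the first row, det(A) = a11*M_11 - a12*M_12 + a13*M_13, where M_1j is the (1,j) minor.
Minor M_11 = 4*3 - 3*-5 = 27
Minor M_12 = -5*3 - 3*-5 = 0
Minor M_13 = -5*-5 - 4*-5 = 45
det = 2*(27) - -5*(0) + 1*(45)
    = 54 - 0 + 45
    = 99

99


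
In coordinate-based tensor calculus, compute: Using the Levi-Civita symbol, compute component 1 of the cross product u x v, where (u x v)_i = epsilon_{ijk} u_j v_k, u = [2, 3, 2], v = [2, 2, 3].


(u x v)_1 = sum_{j,k} epsilon_{1jk} u_j v_k. Only permutations of (1,2,3) contribute; the two non-zero terms are:
eps_{123} u_2 v_3 = 1 * 3 * 3 = 9
eps_{132} u_3 v_2 = -1 * 2 * 2 = -4
(u x v)_1 = 5

5


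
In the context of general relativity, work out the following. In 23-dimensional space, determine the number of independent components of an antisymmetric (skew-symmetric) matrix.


An antisymmetric rank-2 tensor satisfies A_{ij} = -A_{ji}, so diagonal entries are zero.
The independent components are the upper-triangular entries: C(n, 2) = n(n-1)/2.
n = 23
C(23, 2) = 23 * 22 / 2 = 506 / 2 = 253

253


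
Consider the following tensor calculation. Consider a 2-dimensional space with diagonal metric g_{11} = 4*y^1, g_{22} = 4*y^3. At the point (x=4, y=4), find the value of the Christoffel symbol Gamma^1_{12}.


For a diagonal metric, Gamma^k_{ij} = (1/2) g^{kk} (dg_{ik}/dx_j + dg_{jk}/dx_i - dg_{ij}/dx_k).
The metric is diagonal, so g_{ab} = 0 for a != b.
At the given point: g_{11} = 16, g_{22} = 256
g^{11} = 1/16
dg_{11}/dx_2 = dg_{11}/dx_2 = 4
dg_{21}/dx_1 = 0 (off-diagonal)
dg_{12}/dx_1 = 0 (off-diagonal)
Numerator = 4 + 0 - 0 = 4
Gamma^1_{12} = 4 / (2 * 16) = 1/8

1/8


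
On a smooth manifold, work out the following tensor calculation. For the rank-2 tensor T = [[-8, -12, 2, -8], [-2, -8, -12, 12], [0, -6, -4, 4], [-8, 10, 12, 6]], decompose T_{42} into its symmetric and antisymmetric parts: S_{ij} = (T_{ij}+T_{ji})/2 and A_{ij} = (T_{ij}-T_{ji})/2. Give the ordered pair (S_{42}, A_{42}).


T_{42} = 10
T_{24} = 12
S_{42} = (10 + 12)/2 = 22/2 = 11
A_{42} = (10 - 12)/2 = -2/2 = -1
Check: S + A = 11 + -1 = 10 = T_{42}.

(11, -1)


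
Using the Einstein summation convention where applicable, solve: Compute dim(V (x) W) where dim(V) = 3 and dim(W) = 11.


The dimension of a tensor product is the product of dimensions.
dim(V) = 3, dim(W) = 11
dim(V (x) W) = 3 * 11 = 33

33


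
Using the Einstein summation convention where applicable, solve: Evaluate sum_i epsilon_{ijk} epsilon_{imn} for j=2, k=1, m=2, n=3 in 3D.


Using the identity: epsilon_{ijk} epsilon_{imn} = delta_{jm} delta_{kn} - delta_{jn} delta_{km}.
delta_{22} = 1
delta_{13} = 0
delta_{23} = 0
delta_{12} = 0
Result = 1 * 0 - 0 * 0 = 0 - 0 = 0

0


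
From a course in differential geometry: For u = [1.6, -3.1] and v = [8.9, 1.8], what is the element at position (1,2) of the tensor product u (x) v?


The outer product entry T_{ij} = u_i * v_j.
We need i=1, j=2.
u_1 = 1.6, v_2 = 1.8
T_{1,2} = 1.6 * 1.8 = 2.88

2.88


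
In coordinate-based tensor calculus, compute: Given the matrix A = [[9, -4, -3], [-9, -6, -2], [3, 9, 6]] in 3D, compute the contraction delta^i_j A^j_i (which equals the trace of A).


The contraction (trace) of a rank-2 tensor is the sum of its diagonal elements.
Diagonal entries: A[1,1] = 9, A[2,2] = -6, A[3,3] = 6
Tr(A) = 9 + -6 + 6 = 9

9


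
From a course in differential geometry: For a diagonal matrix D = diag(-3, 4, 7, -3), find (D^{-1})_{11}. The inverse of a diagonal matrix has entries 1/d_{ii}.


For a diagonal matrix, the inverse has entries (D^{-1})_{ii} = 1/d_{ii}.
The diagonal entries are: d_{11} = -3, d_{22} = 4, d_{33} = 7, d_{44} = -3
We need (D^{-1})_{11} = 1/d_{11} = 1/-3 = -1/3

-1/3


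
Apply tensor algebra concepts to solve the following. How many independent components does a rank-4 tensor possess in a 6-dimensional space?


The number of components of a rank-r tensor in d dimensions is d^r.
Here d = 6 and r = 4.
6^4 = 1296

1296


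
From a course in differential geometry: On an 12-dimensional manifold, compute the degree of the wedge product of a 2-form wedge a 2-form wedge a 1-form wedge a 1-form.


The degree of a wedge product is the sum of the degrees of the individual forms.
Degrees: 2, 2, 1, 1
Total degree = 2 + 2 + 1 + 1 = 6

6


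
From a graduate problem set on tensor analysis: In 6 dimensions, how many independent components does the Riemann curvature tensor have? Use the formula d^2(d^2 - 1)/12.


The Riemann tensor in d dimensions has d^2(d^2 - 1)/12 independent components.
d = 6, so d^2 = 36
d^2 - 1 = 35
d^2(d^2 - 1) = 36 * 35 = 1260
Divide by 12: 1260 / 12 = 105

105


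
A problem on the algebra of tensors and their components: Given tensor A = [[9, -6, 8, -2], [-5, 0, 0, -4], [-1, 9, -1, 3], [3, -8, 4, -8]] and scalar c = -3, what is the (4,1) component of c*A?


Scalar multiplication: (cA)_{ij} = c * A_{ij}.
c = -3
A_{41} = 3
(cA)_{41} = -3 * 3 = -9

-9


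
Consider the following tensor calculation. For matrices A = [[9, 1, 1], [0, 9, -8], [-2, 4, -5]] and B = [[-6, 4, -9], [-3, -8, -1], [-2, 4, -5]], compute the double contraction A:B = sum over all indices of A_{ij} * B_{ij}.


A:B = sum over all i,j of A_{ij} * B_{ij}.
Row 1: 9*-6=-54, 1*4=4, 1*-9=-9 => row sum = -59
Row 2: 0*-3=0, 9*-8=-72, -8*-1=8 => row sum = -64
Row 3: -2*-2=4, 4*4=16, -5*-5=25 => row sum = 45
Total = -59 + -64 + 45 = -78

-78


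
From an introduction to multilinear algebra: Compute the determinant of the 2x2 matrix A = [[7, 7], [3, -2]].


For a 2x2 matrix [[a, b], [c, d]], det = a*d - b*c.
a = 7, b = 7, c = 3, d = -2
a*d = 7 * -2 = -14
b*c = 7 * 3 = 21
det = -14 - 21 = -35

-35


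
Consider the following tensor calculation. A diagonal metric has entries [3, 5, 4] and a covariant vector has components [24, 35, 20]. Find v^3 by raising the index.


To raise an index with a diagonal metric: v^i = v_i / g_{ii}.
For index 3: v_3 = 20, g_{33} = 4
v^3 = 20 / 4 = 5

5


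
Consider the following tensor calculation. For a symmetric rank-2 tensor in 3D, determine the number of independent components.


A symmetric rank-2 tensor in d dimensions has d(d+1)/2 independent components.
d = 3
d(d+1)/2 = 3 * 4 / 2 = 12 / 2 = 6

6


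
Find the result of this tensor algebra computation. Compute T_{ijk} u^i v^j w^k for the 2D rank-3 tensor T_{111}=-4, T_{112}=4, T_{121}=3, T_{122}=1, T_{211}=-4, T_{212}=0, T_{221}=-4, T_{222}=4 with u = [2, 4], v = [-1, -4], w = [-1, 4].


S = sum over i,j,k of T_{ijk} u_i v_j w_k. Expanding all 8 terms:
T_{111}*u_1*v_1*w_1 = -4*2*-1*-1 = -8  (running total: -8)
T_{112}*u_1*v_1*w_2 = 4*2*-1*4 = -32  (running total: -40)
T_{121}*u_1*v_2*w_1 = 3*2*-4*-1 = 24  (running total: -16)
T_{122}*u_1*v_2*w_2 = 1*2*-4*4 = -32  (running total: -48)
T_{211}*u_2*v_1*w_1 = -4*4*-1*-1 = -16  (running total: -64)
T_{212}*u_2*v_1*w_2 = 0*4*-1*4 = 0  (running total: -64)
T_{221}*u_2*v_2*w_1 = -4*4*-4*-1 = -64  (running total: -128)
T_{222}*u_2*v_2*w_2 = 4*4*-4*4 = -256  (running total: -384)
S = -384

-384
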